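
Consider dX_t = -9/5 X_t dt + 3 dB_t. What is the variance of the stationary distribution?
lim Var(X_t) = 5/2

The OU SDE dX = -theta X dt + sigma dB admits the integrating factor exp(theta t): d(exp(theta t) X_t) = sigma exp(theta t) dB_t. Integrating from 0 to t gives X_t = x_0 * exp(-theta t) + sigma * int_0^t exp(-theta (t-s)) dB_s for any initial x_0. The Itô integral has variance (by the Itô isometry) sigma^2 * int_0^t exp(-2 theta (t - s)) ds = sigma^2 * (1 - exp(-2 theta t)) / (2 theta), independent of x_0.
With theta = 9/5, sigma = 3:
  Var(X_t) = (3)^2 * (1 - exp(-2*9/5 t)) / (2 * 9/5) = 5/2 - 5*exp(-18*t/5)/2.
As t -> infinity, exp(-2*9/5 t) -> 0, so the stationary variance is sigma^2 / (2 theta) = 5/2.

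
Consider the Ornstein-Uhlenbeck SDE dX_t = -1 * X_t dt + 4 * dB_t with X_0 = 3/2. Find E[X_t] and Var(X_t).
E[X_t] = 3*exp(-t)/2; Var(X_t) = 8 - 8*exp(-2*t)

The OU SDE dX = -theta X dt + sigma dB admits the integrating factor exp(theta t): d(exp(theta t) X_t) = sigma exp(theta t) dB_t. Integrating from 0 to t:
  X_t = x_0 * exp(-theta t) + sigma * int_0^t exp(-theta (t-s)) dB_s.
The Itô integral has mean 0 and (by the Itô isometry) variance sigma^2 * int_0^t exp(-2 theta (t - s)) ds = sigma^2 * (1 - exp(-2 theta t)) / (2 theta).
With theta = 1, sigma = 4, x_0 = 3/2:
  E[X_t] = 3/2 * exp(-1 t) = 3*exp(-t)/2
  Var(X_t) = (4)^2 * (1 - exp(-2*1 t)) / (2 * 1) = 8 - 8*exp(-2*t).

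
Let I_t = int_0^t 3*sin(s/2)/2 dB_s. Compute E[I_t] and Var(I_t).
E[I_t] = 0; Var(I_t) = 9*t/8 - 9*sin(t)/8

The Itô integral of a deterministic integrand f(s) has mean 0 because each increment f(s) * (B_{s+ds} - B_s) has mean 0. By the Itô isometry:
  Var( int_0^t f(s) dB_s ) = E[ (int_0^t f(s) dB_s)^2 ] = int_0^t f(s)^2 ds.
Here f(s) = 3*sin(s/2)/2, so f(s)^2 = 9*sin(s/2)^2/4. Integrate:
  int_0^t (9*sin(s/2)^2/4) ds = 9*t/8 - 9*sin(t)/8.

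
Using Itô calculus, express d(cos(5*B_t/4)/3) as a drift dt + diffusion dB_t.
d(cos(5*B_t/4)/3) = (-25*cos(5*B_t/4)/96) dt + (-5*sin(5*B_t/4)/12) dB_t

Itô's formula for f(B_t) gives d f(B_t) = f'(B_t) dB_t + (1/2) f''(B_t) dt. Compute derivatives of f(x) = cos(5*x/4)/3:
  f'(x)  = -5*sin(5*x/4)/12
  f''(x) = -25*cos(5*x/4)/48
Substitute x = B_t and multiply the f'' term by 1/2:
  drift     = (1/2) * (-25*cos(5*x/4)/48) evaluated at B_t = -25*cos(5*B_t/4)/96
  diffusion = (-5*sin(5*x/4)/12) evaluated at B_t = -5*sin(5*B_t/4)/12
Therefore d(cos(5*B_t/4)/3) = (-25*cos(5*B_t/4)/96) dt + (-5*sin(5*B_t/4)/12) dB_t.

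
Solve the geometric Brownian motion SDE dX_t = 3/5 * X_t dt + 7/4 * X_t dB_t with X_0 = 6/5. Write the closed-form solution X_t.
X_t = 6/5 * exp((-149/160) * t + (7/4) * B_t)

For GBM dX = mu X dt + sigma X dB with X_0 = x_0, apply Itô to Y = log X: dY = (mu - sigma^2/2) dt + sigma dB, so Y_t = log(x_0) + (mu - sigma^2/2) t + sigma B_t and hence X_t = x_0 * exp((mu - sigma^2/2) t + sigma B_t).
With mu = 3/5, sigma = 7/4, x_0 = 6/5, this gives:
  X_t = 6/5 * exp((-149/160) * t + (7/4) * B_t).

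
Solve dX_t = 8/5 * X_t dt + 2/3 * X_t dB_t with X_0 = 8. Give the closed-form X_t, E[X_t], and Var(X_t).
X_t = 8 * exp((62/45) t + (2/3) B_t); E[X_t] = 8*exp(8*t/5); Var(X_t) = 64*(exp(4*t/9) - 1)*exp(16*t/5)

For GBM dX = mu X dt + sigma X dB with X_0 = x_0, apply Itô to Y = log X: dY = (mu - sigma^2/2) dt + sigma dB, so Y_t = log(x_0) + (mu - sigma^2/2) t + sigma B_t and hence X_t = x_0 * exp((mu - sigma^2/2) t + sigma B_t).
With mu = 8/5, sigma = 2/3, x_0 = 8, this gives:
  X_t = 8 * exp((62/45) * t + (2/3) * B_t).
Since sigma*B_t ~ Normal(0, sigma^2 t), E[exp(sigma*B_t)] = exp(sigma^2 t / 2); so E[X_t] = x_0 * exp((mu - sigma^2/2) t) * exp(sigma^2 t / 2) = x_0 * exp(mu t) = 8*exp(8*t/5).
Var(X_t) = E[X_t^2] - (E[X_t])^2 = x_0^2 * exp(2 mu t) * (exp(sigma^2 t) - 1) = 64*(exp(4*t/9) - 1)*exp(16*t/5).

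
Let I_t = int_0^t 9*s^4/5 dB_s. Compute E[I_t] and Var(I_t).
E[I_t] = 0; Var(I_t) = 9*t^9/25

The Itô integral of a deterministic integrand f(s) has mean 0 because each increment f(s) * (B_{s+ds} - B_s) has mean 0. By the Itô isometry:
  Var( int_0^t f(s) dB_s ) = E[ (int_0^t f(s) dB_s)^2 ] = int_0^t f(s)^2 ds.
Here f(s) = 9*s^4/5, so f(s)^2 = 81*s^8/25. Integrate:
  int_0^t (81*s^8/25) ds = 9*t^9/25.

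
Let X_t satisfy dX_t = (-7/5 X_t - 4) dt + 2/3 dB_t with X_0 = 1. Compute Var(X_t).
Var(X_t) = 10/63 - 10*exp(-14*t/5)/63

The variance V(t) = Var(X_t) satisfies V'(t) = 2 a V(t) + c^2 with V(0) = 0 (drift coefficient is linear in X, diffusion is constant). With a = -7/5, c = 2/3, the solution is
  V(t) = (c^2 / (2 a)) * (exp(2 a t) - 1)
       = ((2/3)^2 / (2*(-7/5))) * (exp((-14/5) t) - 1)
       = 10/63 - 10*exp(-14*t/5)/63.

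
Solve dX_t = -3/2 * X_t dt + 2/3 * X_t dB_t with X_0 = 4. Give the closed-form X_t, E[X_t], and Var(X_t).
X_t = 4 * exp((-31/18) t + (2/3) B_t); E[X_t] = 4*exp(-3*t/2); Var(X_t) = (16*exp(4*t/9) - 16)*exp(-3*t)

For GBM dX = mu X dt + sigma X dB with X_0 = x_0, apply Itô to Y = log X: dY = (mu - sigma^2/2) dt + sigma dB, so Y_t = log(x_0) + (mu - sigma^2/2) t + sigma B_t and hence X_t = x_0 * exp((mu - sigma^2/2) t + sigma B_t).
With mu = -3/2, sigma = 2/3, x_0 = 4, this gives:
  X_t = 4 * exp((-31/18) * t + (2/3) * B_t).
Since sigma*B_t ~ Normal(0, sigma^2 t), E[exp(sigma*B_t)] = exp(sigma^2 t / 2); so E[X_t] = x_0 * exp((mu - sigma^2/2) t) * exp(sigma^2 t / 2) = x_0 * exp(mu t) = 4*exp(-3*t/2).
Var(X_t) = E[X_t^2] - (E[X_t])^2 = x_0^2 * exp(2 mu t) * (exp(sigma^2 t) - 1) = (16*exp(4*t/9) - 16)*exp(-3*t).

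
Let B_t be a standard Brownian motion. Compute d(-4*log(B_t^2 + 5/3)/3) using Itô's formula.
d(-4*log(B_t^2 + 5/3)/3) = (4*(3*B_t^2 - 5)/(3*B_t^2 + 5)^2) dt + (-8*B_t/(3*B_t^2 + 5)) dB_t

Itô's formula for f(B_t) gives d f(B_t) = f'(B_t) dB_t + (1/2) f''(B_t) dt. Compute derivatives of f(x) = -4*log(x^2 + 5/3)/3:
  f'(x)  = -8*x/(3*x^2 + 5)
  f''(x) = 8*(3*x^2 - 5)/(3*x^2 + 5)^2
Substitute x = B_t and multiply the f'' term by 1/2:
  drift     = (1/2) * (8*(3*x^2 - 5)/(3*x^2 + 5)^2) evaluated at B_t = 4*(3*B_t^2 - 5)/(3*B_t^2 + 5)^2
  diffusion = (-8*x/(3*x^2 + 5)) evaluated at B_t = -8*B_t/(3*B_t^2 + 5)
Therefore d(-4*log(B_t^2 + 5/3)/3) = (4*(3*B_t^2 - 5)/(3*B_t^2 + 5)^2) dt + (-8*B_t/(3*B_t^2 + 5)) dB_t.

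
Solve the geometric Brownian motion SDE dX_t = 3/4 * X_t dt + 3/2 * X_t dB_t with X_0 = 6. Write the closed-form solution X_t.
X_t = 6 * exp((-3/8) * t + (3/2) * B_t)

For GBM dX = mu X dt + sigma X dB with X_0 = x_0, apply Itô to Y = log X: dY = (mu - sigma^2/2) dt + sigma dB, so Y_t = log(x_0) + (mu - sigma^2/2) t + sigma B_t and hence X_t = x_0 * exp((mu - sigma^2/2) t + sigma B_t).
With mu = 3/4, sigma = 3/2, x_0 = 6, this gives:
  X_t = 6 * exp((-3/8) * t + (3/2) * B_t).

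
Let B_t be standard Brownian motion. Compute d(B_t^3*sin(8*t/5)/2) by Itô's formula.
d(B_t^3*sin(8*t/5)/2) = (B_t*(8*B_t^2*cos(8*t/5) + 15*sin(8*t/5))/10) dt + (3*B_t^2*sin(8*t/5)/2) dB_t

Itô's formula for f(t, x): d f(t, B_t) = (f_t + (1/2) f_xx) dt + f_x dB_t. Compute partials of f(t, x) = x^3*sin(8*t/5)/2:
  f_t(t,x)  = 4*x^3*cos(8*t/5)/5
  f_x(t,x)  = 3*x^2*sin(8*t/5)/2
  f_xx(t,x) = 3*x*sin(8*t/5)
Assemble drift = f_t + (1/2) f_xx = x*(8*x^2*cos(8*t/5) + 15*sin(8*t/5))/10 and diffusion = f_x = 3*x^2*sin(8*t/5)/2. Substituting x = B_t:
  d(B_t^3*sin(8*t/5)/2) = (B_t*(8*B_t^2*cos(8*t/5) + 15*sin(8*t/5))/10) dt + (3*B_t^2*sin(8*t/5)/2) dB_t.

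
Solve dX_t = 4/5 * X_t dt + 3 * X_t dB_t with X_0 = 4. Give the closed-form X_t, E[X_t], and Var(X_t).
X_t = 4 * exp((-37/10) t + (3) B_t); E[X_t] = 4*exp(4*t/5); Var(X_t) = 16*(exp(9*t) - 1)*exp(8*t/5)

For GBM dX = mu X dt + sigma X dB with X_0 = x_0, apply Itô to Y = log X: dY = (mu - sigma^2/2) dt + sigma dB, so Y_t = log(x_0) + (mu - sigma^2/2) t + sigma B_t and hence X_t = x_0 * exp((mu - sigma^2/2) t + sigma B_t).
With mu = 4/5, sigma = 3, x_0 = 4, this gives:
  X_t = 4 * exp((-37/10) * t + (3) * B_t).
Since sigma*B_t ~ Normal(0, sigma^2 t), E[exp(sigma*B_t)] = exp(sigma^2 t / 2); so E[X_t] = x_0 * exp((mu - sigma^2/2) t) * exp(sigma^2 t / 2) = x_0 * exp(mu t) = 4*exp(4*t/5).
Var(X_t) = E[X_t^2] - (E[X_t])^2 = x_0^2 * exp(2 mu t) * (exp(sigma^2 t) - 1) = 16*(exp(9*t) - 1)*exp(8*t/5).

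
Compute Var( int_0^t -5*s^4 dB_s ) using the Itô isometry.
Var = 25*t^9/9

The Itô integral of a deterministic integrand f(s) has mean 0 because each increment f(s) * (B_{s+ds} - B_s) has mean 0. By the Itô isometry:
  Var( int_0^t f(s) dB_s ) = E[ (int_0^t f(s) dB_s)^2 ] = int_0^t f(s)^2 ds.
Here f(s) = -5*s^4, so f(s)^2 = 25*s^8. Integrate:
  int_0^t (25*s^8) ds = 25*t^9/9.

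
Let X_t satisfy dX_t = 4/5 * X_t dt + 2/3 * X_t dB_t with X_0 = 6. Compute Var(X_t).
Var(X_t) = 36*(exp(4*t/9) - 1)*exp(8*t/5)

For GBM dX = mu X dt + sigma X dB with X_0 = x_0, apply Itô to Y = log X: dY = (mu - sigma^2/2) dt + sigma dB, so Y_t = log(x_0) + (mu - sigma^2/2) t + sigma B_t and hence X_t = x_0 * exp((mu - sigma^2/2) t + sigma B_t).
With mu = 4/5, sigma = 2/3, x_0 = 6, this gives:
  X_t = 6 * exp((26/45) * t + (2/3) * B_t).
Since sigma*B_t ~ Normal(0, sigma^2 t), E[exp(sigma*B_t)] = exp(sigma^2 t / 2); so E[X_t] = x_0 * exp((mu - sigma^2/2) t) * exp(sigma^2 t / 2) = x_0 * exp(mu t) = 6*exp(4*t/5).
Var(X_t) = E[X_t^2] - (E[X_t])^2 = x_0^2 * exp(2 mu t) * (exp(sigma^2 t) - 1) = 36*(exp(4*t/9) - 1)*exp(8*t/5).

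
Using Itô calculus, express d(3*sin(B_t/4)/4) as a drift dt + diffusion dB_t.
d(3*sin(B_t/4)/4) = (-3*sin(B_t/4)/128) dt + (3*cos(B_t/4)/16) dB_t

Itô's formula for f(B_t) gives d f(B_t) = f'(B_t) dB_t + (1/2) f''(B_t) dt. Compute derivatives of f(x) = 3*sin(x/4)/4:
  f'(x)  = 3*cos(x/4)/16
  f''(x) = -3*sin(x/4)/64
Substitute x = B_t and multiply the f'' term by 1/2:
  drift     = (1/2) * (-3*sin(x/4)/64) evaluated at B_t = -3*sin(B_t/4)/128
  diffusion = (3*cos(x/4)/16) evaluated at B_t = 3*cos(B_t/4)/16
Therefore d(3*sin(B_t/4)/4) = (-3*sin(B_t/4)/128) dt + (3*cos(B_t/4)/16) dB_t.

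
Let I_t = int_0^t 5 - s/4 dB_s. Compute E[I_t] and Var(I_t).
E[I_t] = 0; Var(I_t) = t*(t^2 - 60*t + 1200)/48

The Itô integral of a deterministic integrand f(s) has mean 0 because each increment f(s) * (B_{s+ds} - B_s) has mean 0. By the Itô isometry:
  Var( int_0^t f(s) dB_s ) = E[ (int_0^t f(s) dB_s)^2 ] = int_0^t f(s)^2 ds.
Here f(s) = 5 - s/4, so f(s)^2 = (s - 20)^2/16. Integrate:
  int_0^t ((s - 20)^2/16) ds = t*(t^2 - 60*t + 1200)/48.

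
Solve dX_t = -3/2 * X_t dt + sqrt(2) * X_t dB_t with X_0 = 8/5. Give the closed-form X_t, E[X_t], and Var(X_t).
X_t = 8/5 * exp((-5/2) t + (sqrt(2)) B_t); E[X_t] = 8*exp(-3*t/2)/5; Var(X_t) = (64*exp(2*t) - 64)*exp(-3*t)/25

For GBM dX = mu X dt + sigma X dB with X_0 = x_0, apply Itô to Y = log X: dY = (mu - sigma^2/2) dt + sigma dB, so Y_t = log(x_0) + (mu - sigma^2/2) t + sigma B_t and hence X_t = x_0 * exp((mu - sigma^2/2) t + sigma B_t).
With mu = -3/2, sigma = sqrt(2), x_0 = 8/5, this gives:
  X_t = 8/5 * exp((-5/2) * t + (sqrt(2)) * B_t).
Since sigma*B_t ~ Normal(0, sigma^2 t), E[exp(sigma*B_t)] = exp(sigma^2 t / 2); so E[X_t] = x_0 * exp((mu - sigma^2/2) t) * exp(sigma^2 t / 2) = x_0 * exp(mu t) = 8*exp(-3*t/2)/5.
Var(X_t) = E[X_t^2] - (E[X_t])^2 = x_0^2 * exp(2 mu t) * (exp(sigma^2 t) - 1) = (64*exp(2*t) - 64)*exp(-3*t)/25.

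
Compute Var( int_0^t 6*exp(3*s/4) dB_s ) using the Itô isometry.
Var = 24*exp(3*t/2) - 24

The Itô integral of a deterministic integrand f(s) has mean 0 because each increment f(s) * (B_{s+ds} - B_s) has mean 0. By the Itô isometry:
  Var( int_0^t f(s) dB_s ) = E[ (int_0^t f(s) dB_s)^2 ] = int_0^t f(s)^2 ds.
Here f(s) = 6*exp(3*s/4), so f(s)^2 = 36*exp(3*s/2). Integrate:
  int_0^t (36*exp(3*s/2)) ds = 24*exp(3*t/2) - 24.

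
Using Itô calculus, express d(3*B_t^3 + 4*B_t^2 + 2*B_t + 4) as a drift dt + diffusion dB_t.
d(3*B_t^3 + 4*B_t^2 + 2*B_t + 4) = (9*B_t + 4) dt + (9*B_t^2 + 8*B_t + 2) dB_t

Itô's formula for f(B_t) gives d f(B_t) = f'(B_t) dB_t + (1/2) f''(B_t) dt. Compute derivatives of f(x) = 3*x^3 + 4*x^2 + 2*x + 4:
  f'(x)  = 9*x^2 + 8*x + 2
  f''(x) = 18*x + 8
Substitute x = B_t and multiply the f'' term by 1/2:
  drift     = (1/2) * (18*x + 8) evaluated at B_t = 9*B_t + 4
  diffusion = (9*x^2 + 8*x + 2) evaluated at B_t = 9*B_t^2 + 8*B_t + 2
Therefore d(3*B_t^3 + 4*B_t^2 + 2*B_t + 4) = (9*B_t + 4) dt + (9*B_t^2 + 8*B_t + 2) dB_t.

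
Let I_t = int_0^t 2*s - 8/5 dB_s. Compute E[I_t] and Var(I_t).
E[I_t] = 0; Var(I_t) = 4*t*(25*t^2 - 60*t + 48)/75

The Itô integral of a deterministic integrand f(s) has mean 0 because each increment f(s) * (B_{s+ds} - B_s) has mean 0. By the Itô isometry:
  Var( int_0^t f(s) dB_s ) = E[ (int_0^t f(s) dB_s)^2 ] = int_0^t f(s)^2 ds.
Here f(s) = 2*s - 8/5, so f(s)^2 = 4*(5*s - 4)^2/25. Integrate:
  int_0^t (4*(5*s - 4)^2/25) ds = 4*t*(25*t^2 - 60*t + 48)/75.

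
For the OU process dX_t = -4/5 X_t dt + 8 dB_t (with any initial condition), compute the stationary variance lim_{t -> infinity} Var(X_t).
lim Var(X_t) = 40

The OU SDE dX = -theta X dt + sigma dB admits the integrating factor exp(theta t): d(exp(theta t) X_t) = sigma exp(theta t) dB_t. Integrating from 0 to t gives X_t = x_0 * exp(-theta t) + sigma * int_0^t exp(-theta (t-s)) dB_s for any initial x_0. The Itô integral has variance (by the Itô isometry) sigma^2 * int_0^t exp(-2 theta (t - s)) ds = sigma^2 * (1 - exp(-2 theta t)) / (2 theta), independent of x_0.
With theta = 4/5, sigma = 8:
  Var(X_t) = (8)^2 * (1 - exp(-2*4/5 t)) / (2 * 4/5) = 40 - 40*exp(-8*t/5).
As t -> infinity, exp(-2*4/5 t) -> 0, so the stationary variance is sigma^2 / (2 theta) = 40.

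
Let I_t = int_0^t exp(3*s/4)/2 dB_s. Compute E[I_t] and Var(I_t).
E[I_t] = 0; Var(I_t) = exp(3*t/2)/6 - 1/6

The Itô integral of a deterministic integrand f(s) has mean 0 because each increment f(s) * (B_{s+ds} - B_s) has mean 0. By the Itô isometry:
  Var( int_0^t f(s) dB_s ) = E[ (int_0^t f(s) dB_s)^2 ] = int_0^t f(s)^2 ds.
Here f(s) = exp(3*s/4)/2, so f(s)^2 = exp(3*s/2)/4. Integrate:
  int_0^t (exp(3*s/2)/4) ds = exp(3*t/2)/6 - 1/6.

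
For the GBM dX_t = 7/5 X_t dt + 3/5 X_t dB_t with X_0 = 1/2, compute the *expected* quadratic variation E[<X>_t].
E[<X>_t] = 9*exp(79*t/25)/316 - 9/316

<X>_t = int_0^t ((3/5) * X_s)^2 ds. Taking expectation inside the integral: E[<X>_t] = (3/5)^2 * int_0^t E[X_s^2] ds. For GBM, E[X_s^2] = x_0^2 * exp((2 mu + sigma^2) s). Integrating:
  E[<X>_t] = (3/5)^2 * (1/2)^2 * (exp((2*(7/5) + (3/5)^2) t) - 1) / (2*(7/5) + (3/5)^2)
           = (3/5)^2 * (1/2)^2 * (exp((79/25) t) - 1) / (79/25) = 9*exp(79*t/25)/316 - 9/316.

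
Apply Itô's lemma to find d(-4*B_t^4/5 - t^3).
d(-4*B_t^4/5 - t^3) = (-24*B_t^2/5 - 3*t^2) dt + (-16*B_t^3/5) dB_t

Itô's formula for f(t, x): d f(t, B_t) = (f_t + (1/2) f_xx) dt + f_x dB_t. Compute partials of f(t, x) = -t^3 - 4*x^4/5:
  f_t(t,x)  = -3*t^2
  f_x(t,x)  = -16*x^3/5
  f_xx(t,x) = -48*x^2/5
Assemble drift = f_t + (1/2) f_xx = -3*t^2 - 24*x^2/5 and diffusion = f_x = -16*x^3/5. Substituting x = B_t:
  d(-4*B_t^4/5 - t^3) = (-24*B_t^2/5 - 3*t^2) dt + (-16*B_t^3/5) dB_t.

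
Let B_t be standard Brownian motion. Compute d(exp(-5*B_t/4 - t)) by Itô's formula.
d(exp(-5*B_t/4 - t)) = (-7*exp(-5*B_t/4 - t)/32) dt + (-5*exp(-5*B_t/4 - t)/4) dB_t

Itô's formula for f(t, x): d f(t, B_t) = (f_t + (1/2) f_xx) dt + f_x dB_t. Compute partials of f(t, x) = exp(-t - 5*x/4):
  f_t(t,x)  = -exp(-t - 5*x/4)
  f_x(t,x)  = -5*exp(-t - 5*x/4)/4
  f_xx(t,x) = 25*exp(-t - 5*x/4)/16
Assemble drift = f_t + (1/2) f_xx = -7*exp(-t - 5*x/4)/32 and diffusion = f_x = -5*exp(-t - 5*x/4)/4. Substituting x = B_t:
  d(exp(-5*B_t/4 - t)) = (-7*exp(-5*B_t/4 - t)/32) dt + (-5*exp(-5*B_t/4 - t)/4) dB_t.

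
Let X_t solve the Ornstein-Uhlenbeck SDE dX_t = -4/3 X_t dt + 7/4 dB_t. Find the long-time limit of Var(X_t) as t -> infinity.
lim Var(X_t) = 147/128

The OU SDE dX = -theta X dt + sigma dB admits the integrating factor exp(theta t): d(exp(theta t) X_t) = sigma exp(theta t) dB_t. Integrating from 0 to t gives X_t = x_0 * exp(-theta t) + sigma * int_0^t exp(-theta (t-s)) dB_s for any initial x_0. The Itô integral has variance (by the Itô isometry) sigma^2 * int_0^t exp(-2 theta (t - s)) ds = sigma^2 * (1 - exp(-2 theta t)) / (2 theta), independent of x_0.
With theta = 4/3, sigma = 7/4:
  Var(X_t) = (7/4)^2 * (1 - exp(-2*4/3 t)) / (2 * 4/3) = 147/128 - 147*exp(-8*t/3)/128.
As t -> infinity, exp(-2*4/3 t) -> 0, so the stationary variance is sigma^2 / (2 theta) = 147/128.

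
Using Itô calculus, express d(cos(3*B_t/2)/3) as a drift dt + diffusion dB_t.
d(cos(3*B_t/2)/3) = (-3*cos(3*B_t/2)/8) dt + (-sin(3*B_t/2)/2) dB_t

Itô's formula for f(B_t) gives d f(B_t) = f'(B_t) dB_t + (1/2) f''(B_t) dt. Compute derivatives of f(x) = cos(3*x/2)/3:
  f'(x)  = -sin(3*x/2)/2
  f''(x) = -3*cos(3*x/2)/4
Substitute x = B_t and multiply the f'' term by 1/2:
  drift     = (1/2) * (-3*cos(3*x/2)/4) evaluated at B_t = -3*cos(3*B_t/2)/8
  diffusion = (-sin(3*x/2)/2) evaluated at B_t = -sin(3*B_t/2)/2
Therefore d(cos(3*B_t/2)/3) = (-3*cos(3*B_t/2)/8) dt + (-sin(3*B_t/2)/2) dB_t.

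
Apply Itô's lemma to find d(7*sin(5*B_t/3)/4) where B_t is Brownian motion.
d(7*sin(5*B_t/3)/4) = (-175*sin(5*B_t/3)/72) dt + (35*cos(5*B_t/3)/12) dB_t

Itô's formula for f(B_t) gives d f(B_t) = f'(B_t) dB_t + (1/2) f''(B_t) dt. Compute derivatives of f(x) = 7*sin(5*x/3)/4:
  f'(x)  = 35*cos(5*x/3)/12
  f''(x) = -175*sin(5*x/3)/36
Substitute x = B_t and multiply the f'' term by 1/2:
  drift     = (1/2) * (-175*sin(5*x/3)/36) evaluated at B_t = -175*sin(5*B_t/3)/72
  diffusion = (35*cos(5*x/3)/12) evaluated at B_t = 35*cos(5*B_t/3)/12
Therefore d(7*sin(5*B_t/3)/4) = (-175*sin(5*B_t/3)/72) dt + (35*cos(5*B_t/3)/12) dB_t.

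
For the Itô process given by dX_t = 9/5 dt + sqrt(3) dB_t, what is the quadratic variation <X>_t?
<X>_t = 3*t

For an Itô process dX_t = a(t) dt + b(t) dB_t, the quadratic variation is <X>_t = int_0^t b(s)^2 ds (the drift term does not contribute). Here b(s) = sqrt(3), so
  b(s)^2 = 3.
Integrating from 0 to t:
  <X>_t = int_0^t (3) ds = 3*t.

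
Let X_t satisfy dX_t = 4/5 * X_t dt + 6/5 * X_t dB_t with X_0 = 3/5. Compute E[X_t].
E[X_t] = 3*exp(4*t/5)/5

For GBM dX = mu X dt + sigma X dB with X_0 = x_0, apply Itô to Y = log X: dY = (mu - sigma^2/2) dt + sigma dB, so Y_t = log(x_0) + (mu - sigma^2/2) t + sigma B_t and hence X_t = x_0 * exp((mu - sigma^2/2) t + sigma B_t).
With mu = 4/5, sigma = 6/5, x_0 = 3/5, this gives:
  X_t = 3/5 * exp((2/25) * t + (6/5) * B_t).
Since sigma*B_t ~ Normal(0, sigma^2 t), E[exp(sigma*B_t)] = exp(sigma^2 t / 2); so E[X_t] = x_0 * exp((mu - sigma^2/2) t) * exp(sigma^2 t / 2) = x_0 * exp(mu t) = 3*exp(4*t/5)/5.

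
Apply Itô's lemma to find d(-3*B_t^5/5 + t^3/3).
d(-3*B_t^5/5 + t^3/3) = (-6*B_t^3 + t^2) dt + (-3*B_t^4) dB_t

Itô's formula for f(t, x): d f(t, B_t) = (f_t + (1/2) f_xx) dt + f_x dB_t. Compute partials of f(t, x) = t^3/3 - 3*x^5/5:
  f_t(t,x)  = t^2
  f_x(t,x)  = -3*x^4
  f_xx(t,x) = -12*x^3
Assemble drift = f_t + (1/2) f_xx = t^2 - 6*x^3 and diffusion = f_x = -3*x^4. Substituting x = B_t:
  d(-3*B_t^5/5 + t^3/3) = (-6*B_t^3 + t^2) dt + (-3*B_t^4) dB_t.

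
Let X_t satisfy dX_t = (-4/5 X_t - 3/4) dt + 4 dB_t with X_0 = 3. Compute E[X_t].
E[X_t] = -15/16 + 63*exp(-4*t/5)/16

Taking expectations and using E[dB_t] = 0, the mean m(t) = E[X_t] satisfies the ODE m'(t) = a m(t) + b with m(0) = x_0. With a = -4/5, b = -3/4, x_0 = 3, the solution is
  m(t) = x_0 * exp(a t) + (b/a) * (exp(a t) - 1)
       = 3 * exp((-4/5) t) + ((-3/4)/(-4/5)) * (exp((-4/5) t) - 1)
       = -15/16 + 63*exp(-4*t/5)/16.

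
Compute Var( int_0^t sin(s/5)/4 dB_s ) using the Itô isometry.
Var = t/32 - 5*sin(2*t/5)/64

The Itô integral of a deterministic integrand f(s) has mean 0 because each increment f(s) * (B_{s+ds} - B_s) has mean 0. By the Itô isometry:
  Var( int_0^t f(s) dB_s ) = E[ (int_0^t f(s) dB_s)^2 ] = int_0^t f(s)^2 ds.
Here f(s) = sin(s/5)/4, so f(s)^2 = sin(s/5)^2/16. Integrate:
  int_0^t (sin(s/5)^2/16) ds = t/32 - 5*sin(2*t/5)/64.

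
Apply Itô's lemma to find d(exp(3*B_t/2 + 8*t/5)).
d(exp(3*B_t/2 + 8*t/5)) = (109*exp(3*B_t/2 + 8*t/5)/40) dt + (3*exp(3*B_t/2 + 8*t/5)/2) dB_t

Itô's formula for f(t, x): d f(t, B_t) = (f_t + (1/2) f_xx) dt + f_x dB_t. Compute partials of f(t, x) = exp(8*t/5 + 3*x/2):
  f_t(t,x)  = 8*exp(8*t/5 + 3*x/2)/5
  f_x(t,x)  = 3*exp(8*t/5 + 3*x/2)/2
  f_xx(t,x) = 9*exp(8*t/5 + 3*x/2)/4
Assemble drift = f_t + (1/2) f_xx = 109*exp(8*t/5 + 3*x/2)/40 and diffusion = f_x = 3*exp(8*t/5 + 3*x/2)/2. Substituting x = B_t:
  d(exp(3*B_t/2 + 8*t/5)) = (109*exp(3*B_t/2 + 8*t/5)/40) dt + (3*exp(3*B_t/2 + 8*t/5)/2) dB_t.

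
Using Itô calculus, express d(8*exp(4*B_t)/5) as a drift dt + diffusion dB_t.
d(8*exp(4*B_t)/5) = (64*exp(4*B_t)/5) dt + (32*exp(4*B_t)/5) dB_t

Itô's formula for f(B_t) gives d f(B_t) = f'(B_t) dB_t + (1/2) f''(B_t) dt. Compute derivatives of f(x) = 8*exp(4*x)/5:
  f'(x)  = 32*exp(4*x)/5
  f''(x) = 128*exp(4*x)/5
Substitute x = B_t and multiply the f'' term by 1/2:
  drift     = (1/2) * (128*exp(4*x)/5) evaluated at B_t = 64*exp(4*B_t)/5
  diffusion = (32*exp(4*x)/5) evaluated at B_t = 32*exp(4*B_t)/5
Therefore d(8*exp(4*B_t)/5) = (64*exp(4*B_t)/5) dt + (32*exp(4*B_t)/5) dB_t.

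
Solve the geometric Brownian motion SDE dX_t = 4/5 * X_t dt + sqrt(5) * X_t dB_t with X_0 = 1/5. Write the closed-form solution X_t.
X_t = 1/5 * exp((-17/10) * t + (sqrt(5)) * B_t)

For GBM dX = mu X dt + sigma X dB with X_0 = x_0, apply Itô to Y = log X: dY = (mu - sigma^2/2) dt + sigma dB, so Y_t = log(x_0) + (mu - sigma^2/2) t + sigma B_t and hence X_t = x_0 * exp((mu - sigma^2/2) t + sigma B_t).
With mu = 4/5, sigma = sqrt(5), x_0 = 1/5, this gives:
  X_t = 1/5 * exp((-17/10) * t + (sqrt(5)) * B_t).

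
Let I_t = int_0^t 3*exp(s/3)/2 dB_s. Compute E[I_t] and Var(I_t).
E[I_t] = 0; Var(I_t) = 27*exp(2*t/3)/8 - 27/8

The Itô integral of a deterministic integrand f(s) has mean 0 because each increment f(s) * (B_{s+ds} - B_s) has mean 0. By the Itô isometry:
  Var( int_0^t f(s) dB_s ) = E[ (int_0^t f(s) dB_s)^2 ] = int_0^t f(s)^2 ds.
Here f(s) = 3*exp(s/3)/2, so f(s)^2 = 9*exp(2*s/3)/4. Integrate:
  int_0^t (9*exp(2*s/3)/4) ds = 27*exp(2*t/3)/8 - 27/8.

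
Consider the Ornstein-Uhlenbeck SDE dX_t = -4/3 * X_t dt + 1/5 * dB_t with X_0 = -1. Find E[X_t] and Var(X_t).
E[X_t] = -exp(-4*t/3); Var(X_t) = 3/200 - 3*exp(-8*t/3)/200

The OU SDE dX = -theta X dt + sigma dB admits the integrating factor exp(theta t): d(exp(theta t) X_t) = sigma exp(theta t) dB_t. Integrating from 0 to t:
  X_t = x_0 * exp(-theta t) + sigma * int_0^t exp(-theta (t-s)) dB_s.
The Itô integral has mean 0 and (by the Itô isometry) variance sigma^2 * int_0^t exp(-2 theta (t - s)) ds = sigma^2 * (1 - exp(-2 theta t)) / (2 theta).
With theta = 4/3, sigma = 1/5, x_0 = -1:
  E[X_t] = -1 * exp(-4/3 t) = -exp(-4*t/3)
  Var(X_t) = (1/5)^2 * (1 - exp(-2*4/3 t)) / (2 * 4/3) = 3/200 - 3*exp(-8*t/3)/200.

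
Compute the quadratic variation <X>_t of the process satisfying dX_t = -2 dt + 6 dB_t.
<X>_t = 36*t

For an Itô process dX_t = a(t) dt + b(t) dB_t, the quadratic variation is <X>_t = int_0^t b(s)^2 ds (the drift term does not contribute). Here b(s) = 6, so
  b(s)^2 = 36.
Integrating from 0 to t:
  <X>_t = int_0^t (36) ds = 36*t.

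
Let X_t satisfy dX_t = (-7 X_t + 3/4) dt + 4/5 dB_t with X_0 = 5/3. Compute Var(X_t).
Var(X_t) = 8/175 - 8*exp(-14*t)/175

The variance V(t) = Var(X_t) satisfies V'(t) = 2 a V(t) + c^2 with V(0) = 0 (drift coefficient is linear in X, diffusion is constant). With a = -7, c = 4/5, the solution is
  V(t) = (c^2 / (2 a)) * (exp(2 a t) - 1)
       = ((4/5)^2 / (2*(-7))) * (exp((-14) t) - 1)
       = 8/175 - 8*exp(-14*t)/175.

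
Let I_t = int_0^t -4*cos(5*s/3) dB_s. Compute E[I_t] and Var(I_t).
E[I_t] = 0; Var(I_t) = 8*t + 12*sin(10*t/3)/5

The Itô integral of a deterministic integrand f(s) has mean 0 because each increment f(s) * (B_{s+ds} - B_s) has mean 0. By the Itô isometry:
  Var( int_0^t f(s) dB_s ) = E[ (int_0^t f(s) dB_s)^2 ] = int_0^t f(s)^2 ds.
Here f(s) = -4*cos(5*s/3), so f(s)^2 = 16*cos(5*s/3)^2. Integrate:
  int_0^t (16*cos(5*s/3)^2) ds = 8*t + 12*sin(10*t/3)/5.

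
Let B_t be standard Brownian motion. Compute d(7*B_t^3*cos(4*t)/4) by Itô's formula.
d(7*B_t^3*cos(4*t)/4) = (7*B_t*(-B_t^2*sin(4*t) + 3*cos(4*t)/4)) dt + (21*B_t^2*cos(4*t)/4) dB_t

Itô's formula for f(t, x): d f(t, B_t) = (f_t + (1/2) f_xx) dt + f_x dB_t. Compute partials of f(t, x) = 7*x^3*cos(4*t)/4:
  f_t(t,x)  = -7*x^3*sin(4*t)
  f_x(t,x)  = 21*x^2*cos(4*t)/4
  f_xx(t,x) = 21*x*cos(4*t)/2
Assemble drift = f_t + (1/2) f_xx = 7*x*(-x^2*sin(4*t) + 3*cos(4*t)/4) and diffusion = f_x = 21*x^2*cos(4*t)/4. Substituting x = B_t:
  d(7*B_t^3*cos(4*t)/4) = (7*B_t*(-B_t^2*sin(4*t) + 3*cos(4*t)/4)) dt + (21*B_t^2*cos(4*t)/4) dB_t.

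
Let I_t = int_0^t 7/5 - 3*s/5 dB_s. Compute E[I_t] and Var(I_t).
E[I_t] = 0; Var(I_t) = t*(3*t^2 - 21*t + 49)/25

The Itô integral of a deterministic integrand f(s) has mean 0 because each increment f(s) * (B_{s+ds} - B_s) has mean 0. By the Itô isometry:
  Var( int_0^t f(s) dB_s ) = E[ (int_0^t f(s) dB_s)^2 ] = int_0^t f(s)^2 ds.
Here f(s) = 7/5 - 3*s/5, so f(s)^2 = (3*s - 7)^2/25. Integrate:
  int_0^t ((3*s - 7)^2/25) ds = t*(3*t^2 - 21*t + 49)/25.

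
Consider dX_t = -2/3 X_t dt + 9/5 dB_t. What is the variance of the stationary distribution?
lim Var(X_t) = 243/100

The OU SDE dX = -theta X dt + sigma dB admits the integrating factor exp(theta t): d(exp(theta t) X_t) = sigma exp(theta t) dB_t. Integrating from 0 to t gives X_t = x_0 * exp(-theta t) + sigma * int_0^t exp(-theta (t-s)) dB_s for any initial x_0. The Itô integral has variance (by the Itô isometry) sigma^2 * int_0^t exp(-2 theta (t - s)) ds = sigma^2 * (1 - exp(-2 theta t)) / (2 theta), independent of x_0.
With theta = 2/3, sigma = 9/5:
  Var(X_t) = (9/5)^2 * (1 - exp(-2*2/3 t)) / (2 * 2/3) = 243/100 - 243*exp(-4*t/3)/100.
As t -> infinity, exp(-2*2/3 t) -> 0, so the stationary variance is sigma^2 / (2 theta) = 243/100.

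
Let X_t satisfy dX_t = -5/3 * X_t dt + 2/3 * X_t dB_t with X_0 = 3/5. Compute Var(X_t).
Var(X_t) = (9*exp(4*t/9) - 9)*exp(-10*t/3)/25

For GBM dX = mu X dt + sigma X dB with X_0 = x_0, apply Itô to Y = log X: dY = (mu - sigma^2/2) dt + sigma dB, so Y_t = log(x_0) + (mu - sigma^2/2) t + sigma B_t and hence X_t = x_0 * exp((mu - sigma^2/2) t + sigma B_t).
With mu = -5/3, sigma = 2/3, x_0 = 3/5, this gives:
  X_t = 3/5 * exp((-17/9) * t + (2/3) * B_t).
Since sigma*B_t ~ Normal(0, sigma^2 t), E[exp(sigma*B_t)] = exp(sigma^2 t / 2); so E[X_t] = x_0 * exp((mu - sigma^2/2) t) * exp(sigma^2 t / 2) = x_0 * exp(mu t) = 3*exp(-5*t/3)/5.
Var(X_t) = E[X_t^2] - (E[X_t])^2 = x_0^2 * exp(2 mu t) * (exp(sigma^2 t) - 1) = (9*exp(4*t/9) - 9)*exp(-10*t/3)/25.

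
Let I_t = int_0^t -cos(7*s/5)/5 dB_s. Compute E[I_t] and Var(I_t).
E[I_t] = 0; Var(I_t) = t/50 + sin(14*t/5)/140

The Itô integral of a deterministic integrand f(s) has mean 0 because each increment f(s) * (B_{s+ds} - B_s) has mean 0. By the Itô isometry:
  Var( int_0^t f(s) dB_s ) = E[ (int_0^t f(s) dB_s)^2 ] = int_0^t f(s)^2 ds.
Here f(s) = -cos(7*s/5)/5, so f(s)^2 = cos(7*s/5)^2/25. Integrate:
  int_0^t (cos(7*s/5)^2/25) ds = t/50 + sin(14*t/5)/140.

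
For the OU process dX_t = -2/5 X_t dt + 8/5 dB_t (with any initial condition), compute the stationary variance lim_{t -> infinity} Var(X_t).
lim Var(X_t) = 16/5

The OU SDE dX = -theta X dt + sigma dB admits the integrating factor exp(theta t): d(exp(theta t) X_t) = sigma exp(theta t) dB_t. Integrating from 0 to t gives X_t = x_0 * exp(-theta t) + sigma * int_0^t exp(-theta (t-s)) dB_s for any initial x_0. The Itô integral has variance (by the Itô isometry) sigma^2 * int_0^t exp(-2 theta (t - s)) ds = sigma^2 * (1 - exp(-2 theta t)) / (2 theta), independent of x_0.
With theta = 2/5, sigma = 8/5:
  Var(X_t) = (8/5)^2 * (1 - exp(-2*2/5 t)) / (2 * 2/5) = 16/5 - 16*exp(-4*t/5)/5.
As t -> infinity, exp(-2*2/5 t) -> 0, so the stationary variance is sigma^2 / (2 theta) = 16/5.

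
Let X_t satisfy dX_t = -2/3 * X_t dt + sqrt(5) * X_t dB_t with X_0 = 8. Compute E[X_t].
E[X_t] = 8*exp(-2*t/3)

For GBM dX = mu X dt + sigma X dB with X_0 = x_0, apply Itô to Y = log X: dY = (mu - sigma^2/2) dt + sigma dB, so Y_t = log(x_0) + (mu - sigma^2/2) t + sigma B_t and hence X_t = x_0 * exp((mu - sigma^2/2) t + sigma B_t).
With mu = -2/3, sigma = sqrt(5), x_0 = 8, this gives:
  X_t = 8 * exp((-19/6) * t + (sqrt(5)) * B_t).
Since sigma*B_t ~ Normal(0, sigma^2 t), E[exp(sigma*B_t)] = exp(sigma^2 t / 2); so E[X_t] = x_0 * exp((mu - sigma^2/2) t) * exp(sigma^2 t / 2) = x_0 * exp(mu t) = 8*exp(-2*t/3).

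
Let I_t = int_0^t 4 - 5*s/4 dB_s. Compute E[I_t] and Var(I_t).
E[I_t] = 0; Var(I_t) = t*(25*t^2 - 240*t + 768)/48

The Itô integral of a deterministic integrand f(s) has mean 0 because each increment f(s) * (B_{s+ds} - B_s) has mean 0. By the Itô isometry:
  Var( int_0^t f(s) dB_s ) = E[ (int_0^t f(s) dB_s)^2 ] = int_0^t f(s)^2 ds.
Here f(s) = 4 - 5*s/4, so f(s)^2 = (5*s - 16)^2/16. Integrate:
  int_0^t ((5*s - 16)^2/16) ds = t*(25*t^2 - 240*t + 768)/48.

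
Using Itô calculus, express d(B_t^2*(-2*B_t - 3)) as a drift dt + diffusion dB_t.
d(B_t^2*(-2*B_t - 3)) = (-6*B_t - 3) dt + (6*B_t*(-B_t - 1)) dB_t

Itô's formula for f(B_t) gives d f(B_t) = f'(B_t) dB_t + (1/2) f''(B_t) dt. Compute derivatives of f(x) = x^2*(-2*x - 3):
  f'(x)  = 6*x*(-x - 1)
  f''(x) = -12*x - 6
Substitute x = B_t and multiply the f'' term by 1/2:
  drift     = (1/2) * (-12*x - 6) evaluated at B_t = -6*B_t - 3
  diffusion = (6*x*(-x - 1)) evaluated at B_t = 6*B_t*(-B_t - 1)
Therefore d(B_t^2*(-2*B_t - 3)) = (-6*B_t - 3) dt + (6*B_t*(-B_t - 1)) dB_t.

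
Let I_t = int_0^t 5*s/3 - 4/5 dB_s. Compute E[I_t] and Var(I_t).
E[I_t] = 0; Var(I_t) = t*(625*t^2 - 900*t + 432)/675

The Itô integral of a deterministic integrand f(s) has mean 0 because each increment f(s) * (B_{s+ds} - B_s) has mean 0. By the Itô isometry:
  Var( int_0^t f(s) dB_s ) = E[ (int_0^t f(s) dB_s)^2 ] = int_0^t f(s)^2 ds.
Here f(s) = 5*s/3 - 4/5, so f(s)^2 = (25*s - 12)^2/225. Integrate:
  int_0^t ((25*s - 12)^2/225) ds = t*(625*t^2 - 900*t + 432)/675.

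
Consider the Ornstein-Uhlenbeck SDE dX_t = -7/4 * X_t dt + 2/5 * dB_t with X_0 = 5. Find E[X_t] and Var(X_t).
E[X_t] = 5*exp(-7*t/4); Var(X_t) = 8/175 - 8*exp(-7*t/2)/175

The OU SDE dX = -theta X dt + sigma dB admits the integrating factor exp(theta t): d(exp(theta t) X_t) = sigma exp(theta t) dB_t. Integrating from 0 to t:
  X_t = x_0 * exp(-theta t) + sigma * int_0^t exp(-theta (t-s)) dB_s.
The Itô integral has mean 0 and (by the Itô isometry) variance sigma^2 * int_0^t exp(-2 theta (t - s)) ds = sigma^2 * (1 - exp(-2 theta t)) / (2 theta).
With theta = 7/4, sigma = 2/5, x_0 = 5:
  E[X_t] = 5 * exp(-7/4 t) = 5*exp(-7*t/4)
  Var(X_t) = (2/5)^2 * (1 - exp(-2*7/4 t)) / (2 * 7/4) = 8/175 - 8*exp(-7*t/2)/175.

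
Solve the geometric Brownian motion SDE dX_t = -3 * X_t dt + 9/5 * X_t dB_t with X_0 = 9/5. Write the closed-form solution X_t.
X_t = 9/5 * exp((-231/50) * t + (9/5) * B_t)

For GBM dX = mu X dt + sigma X dB with X_0 = x_0, apply Itô to Y = log X: dY = (mu - sigma^2/2) dt + sigma dB, so Y_t = log(x_0) + (mu - sigma^2/2) t + sigma B_t and hence X_t = x_0 * exp((mu - sigma^2/2) t + sigma B_t).
With mu = -3, sigma = 9/5, x_0 = 9/5, this gives:
  X_t = 9/5 * exp((-231/50) * t + (9/5) * B_t).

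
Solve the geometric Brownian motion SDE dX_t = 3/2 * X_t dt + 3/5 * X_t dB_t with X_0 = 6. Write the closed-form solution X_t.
X_t = 6 * exp((33/25) * t + (3/5) * B_t)

For GBM dX = mu X dt + sigma X dB with X_0 = x_0, apply Itô to Y = log X: dY = (mu - sigma^2/2) dt + sigma dB, so Y_t = log(x_0) + (mu - sigma^2/2) t + sigma B_t and hence X_t = x_0 * exp((mu - sigma^2/2) t + sigma B_t).
With mu = 3/2, sigma = 3/5, x_0 = 6, this gives:
  X_t = 6 * exp((33/25) * t + (3/5) * B_t).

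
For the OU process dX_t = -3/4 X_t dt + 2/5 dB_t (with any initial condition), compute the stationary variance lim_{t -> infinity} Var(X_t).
lim Var(X_t) = 8/75

The OU SDE dX = -theta X dt + sigma dB admits the integrating factor exp(theta t): d(exp(theta t) X_t) = sigma exp(theta t) dB_t. Integrating from 0 to t gives X_t = x_0 * exp(-theta t) + sigma * int_0^t exp(-theta (t-s)) dB_s for any initial x_0. The Itô integral has variance (by the Itô isometry) sigma^2 * int_0^t exp(-2 theta (t - s)) ds = sigma^2 * (1 - exp(-2 theta t)) / (2 theta), independent of x_0.
With theta = 3/4, sigma = 2/5:
  Var(X_t) = (2/5)^2 * (1 - exp(-2*3/4 t)) / (2 * 3/4) = 8/75 - 8*exp(-3*t/2)/75.
As t -> infinity, exp(-2*3/4 t) -> 0, so the stationary variance is sigma^2 / (2 theta) = 8/75.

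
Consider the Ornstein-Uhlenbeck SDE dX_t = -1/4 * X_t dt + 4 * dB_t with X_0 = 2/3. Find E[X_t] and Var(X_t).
E[X_t] = 2*exp(-t/4)/3; Var(X_t) = 32 - 32*exp(-t/2)

The OU SDE dX = -theta X dt + sigma dB admits the integrating factor exp(theta t): d(exp(theta t) X_t) = sigma exp(theta t) dB_t. Integrating from 0 to t:
  X_t = x_0 * exp(-theta t) + sigma * int_0^t exp(-theta (t-s)) dB_s.
The Itô integral has mean 0 and (by the Itô isometry) variance sigma^2 * int_0^t exp(-2 theta (t - s)) ds = sigma^2 * (1 - exp(-2 theta t)) / (2 theta).
With theta = 1/4, sigma = 4, x_0 = 2/3:
  E[X_t] = 2/3 * exp(-1/4 t) = 2*exp(-t/4)/3
  Var(X_t) = (4)^2 * (1 - exp(-2*1/4 t)) / (2 * 1/4) = 32 - 32*exp(-t/2).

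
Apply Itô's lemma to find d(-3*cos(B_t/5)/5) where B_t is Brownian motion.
d(-3*cos(B_t/5)/5) = (3*cos(B_t/5)/250) dt + (3*sin(B_t/5)/25) dB_t

Itô's formula for f(B_t) gives d f(B_t) = f'(B_t) dB_t + (1/2) f''(B_t) dt. Compute derivatives of f(x) = -3*cos(x/5)/5:
  f'(x)  = 3*sin(x/5)/25
  f''(x) = 3*cos(x/5)/125
Substitute x = B_t and multiply the f'' term by 1/2:
  drift     = (1/2) * (3*cos(x/5)/125) evaluated at B_t = 3*cos(B_t/5)/250
  diffusion = (3*sin(x/5)/25) evaluated at B_t = 3*sin(B_t/5)/25
Therefore d(-3*cos(B_t/5)/5) = (3*cos(B_t/5)/250) dt + (3*sin(B_t/5)/25) dB_t.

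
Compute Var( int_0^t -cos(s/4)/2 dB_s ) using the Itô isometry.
Var = t/8 + sin(t/2)/4

The Itô integral of a deterministic integrand f(s) has mean 0 because each increment f(s) * (B_{s+ds} - B_s) has mean 0. By the Itô isometry:
  Var( int_0^t f(s) dB_s ) = E[ (int_0^t f(s) dB_s)^2 ] = int_0^t f(s)^2 ds.
Here f(s) = -cos(s/4)/2, so f(s)^2 = cos(s/4)^2/4. Integrate:
  int_0^t (cos(s/4)^2/4) ds = t/8 + sin(t/2)/4.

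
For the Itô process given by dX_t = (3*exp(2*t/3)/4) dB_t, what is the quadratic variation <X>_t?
<X>_t = 27*exp(4*t/3)/64 - 27/64

For an Itô process dX_t = a(t) dt + b(t) dB_t, the quadratic variation is <X>_t = int_0^t b(s)^2 ds (the drift term does not contribute). Here b(s) = 3*exp(2*s/3)/4, so
  b(s)^2 = 9*exp(4*s/3)/16.
Integrating from 0 to t:
  <X>_t = int_0^t (9*exp(4*s/3)/16) ds = 27*exp(4*t/3)/64 - 27/64.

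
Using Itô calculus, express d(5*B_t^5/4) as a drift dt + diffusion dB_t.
d(5*B_t^5/4) = (25*B_t^3/2) dt + (25*B_t^4/4) dB_t

Itô's formula for f(B_t) gives d f(B_t) = f'(B_t) dB_t + (1/2) f''(B_t) dt. Compute derivatives of f(x) = 5*x^5/4:
  f'(x)  = 25*x^4/4
  f''(x) = 25*x^3
Substitute x = B_t and multiply the f'' term by 1/2:
  drift     = (1/2) * (25*x^3) evaluated at B_t = 25*B_t^3/2
  diffusion = (25*x^4/4) evaluated at B_t = 25*B_t^4/4
Therefore d(5*B_t^5/4) = (25*B_t^3/2) dt + (25*B_t^4/4) dB_t.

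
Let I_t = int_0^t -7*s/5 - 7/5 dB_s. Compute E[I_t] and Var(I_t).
E[I_t] = 0; Var(I_t) = 49*t*(t^2 + 3*t + 3)/75

The Itô integral of a deterministic integrand f(s) has mean 0 because each increment f(s) * (B_{s+ds} - B_s) has mean 0. By the Itô isometry:
  Var( int_0^t f(s) dB_s ) = E[ (int_0^t f(s) dB_s)^2 ] = int_0^t f(s)^2 ds.
Here f(s) = -7*s/5 - 7/5, so f(s)^2 = 49*(s + 1)^2/25. Integrate:
  int_0^t (49*(s + 1)^2/25) ds = 49*t*(t^2 + 3*t + 3)/75.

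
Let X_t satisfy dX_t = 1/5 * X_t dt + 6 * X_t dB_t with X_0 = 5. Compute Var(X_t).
Var(X_t) = 25*(exp(36*t) - 1)*exp(2*t/5)

For GBM dX = mu X dt + sigma X dB with X_0 = x_0, apply Itô to Y = log X: dY = (mu - sigma^2/2) dt + sigma dB, so Y_t = log(x_0) + (mu - sigma^2/2) t + sigma B_t and hence X_t = x_0 * exp((mu - sigma^2/2) t + sigma B_t).
With mu = 1/5, sigma = 6, x_0 = 5, this gives:
  X_t = 5 * exp((-89/5) * t + (6) * B_t).
Since sigma*B_t ~ Normal(0, sigma^2 t), E[exp(sigma*B_t)] = exp(sigma^2 t / 2); so E[X_t] = x_0 * exp((mu - sigma^2/2) t) * exp(sigma^2 t / 2) = x_0 * exp(mu t) = 5*exp(t/5).
Var(X_t) = E[X_t^2] - (E[X_t])^2 = x_0^2 * exp(2 mu t) * (exp(sigma^2 t) - 1) = 25*(exp(36*t) - 1)*exp(2*t/5).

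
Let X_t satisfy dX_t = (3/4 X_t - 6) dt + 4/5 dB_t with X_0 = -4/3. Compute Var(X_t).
Var(X_t) = 32*exp(3*t/2)/75 - 32/75

The variance V(t) = Var(X_t) satisfies V'(t) = 2 a V(t) + c^2 with V(0) = 0 (drift coefficient is linear in X, diffusion is constant). With a = 3/4, c = 4/5, the solution is
  V(t) = (c^2 / (2 a)) * (exp(2 a t) - 1)
       = ((4/5)^2 / (2*(3/4))) * (exp((3/2) t) - 1)
       = 32*exp(3*t/2)/75 - 32/75.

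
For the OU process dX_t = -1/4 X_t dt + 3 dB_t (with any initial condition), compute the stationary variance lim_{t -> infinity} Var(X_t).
lim Var(X_t) = 18

The OU SDE dX = -theta X dt + sigma dB admits the integrating factor exp(theta t): d(exp(theta t) X_t) = sigma exp(theta t) dB_t. Integrating from 0 to t gives X_t = x_0 * exp(-theta t) + sigma * int_0^t exp(-theta (t-s)) dB_s for any initial x_0. The Itô integral has variance (by the Itô isometry) sigma^2 * int_0^t exp(-2 theta (t - s)) ds = sigma^2 * (1 - exp(-2 theta t)) / (2 theta), independent of x_0.
With theta = 1/4, sigma = 3:
  Var(X_t) = (3)^2 * (1 - exp(-2*1/4 t)) / (2 * 1/4) = 18 - 18*exp(-t/2).
As t -> infinity, exp(-2*1/4 t) -> 0, so the stationary variance is sigma^2 / (2 theta) = 18.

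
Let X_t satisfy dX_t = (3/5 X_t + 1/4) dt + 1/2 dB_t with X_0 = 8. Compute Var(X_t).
Var(X_t) = 5*exp(6*t/5)/24 - 5/24

The variance V(t) = Var(X_t) satisfies V'(t) = 2 a V(t) + c^2 with V(0) = 0 (drift coefficient is linear in X, diffusion is constant). With a = 3/5, c = 1/2, the solution is
  V(t) = (c^2 / (2 a)) * (exp(2 a t) - 1)
       = ((1/2)^2 / (2*(3/5))) * (exp((6/5) t) - 1)
       = 5*exp(6*t/5)/24 - 5/24.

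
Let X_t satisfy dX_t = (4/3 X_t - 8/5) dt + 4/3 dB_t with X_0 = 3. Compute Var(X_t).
Var(X_t) = 2*exp(8*t/3)/3 - 2/3

The variance V(t) = Var(X_t) satisfies V'(t) = 2 a V(t) + c^2 with V(0) = 0 (drift coefficient is linear in X, diffusion is constant). With a = 4/3, c = 4/3, the solution is
  V(t) = (c^2 / (2 a)) * (exp(2 a t) - 1)
       = ((4/3)^2 / (2*(4/3))) * (exp((8/3) t) - 1)
       = 2*exp(8*t/3)/3 - 2/3.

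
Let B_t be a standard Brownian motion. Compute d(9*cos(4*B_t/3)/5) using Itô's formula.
d(9*cos(4*B_t/3)/5) = (-8*cos(4*B_t/3)/5) dt + (-12*sin(4*B_t/3)/5) dB_t

Itô's formula for f(B_t) gives d f(B_t) = f'(B_t) dB_t + (1/2) f''(B_t) dt. Compute derivatives of f(x) = 9*cos(4*x/3)/5:
  f'(x)  = -12*sin(4*x/3)/5
  f''(x) = -16*cos(4*x/3)/5
Substitute x = B_t and multiply the f'' term by 1/2:
  drift     = (1/2) * (-16*cos(4*x/3)/5) evaluated at B_t = -8*cos(4*B_t/3)/5
  diffusion = (-12*sin(4*x/3)/5) evaluated at B_t = -12*sin(4*B_t/3)/5
Therefore d(9*cos(4*B_t/3)/5) = (-8*cos(4*B_t/3)/5) dt + (-12*sin(4*B_t/3)/5) dB_t.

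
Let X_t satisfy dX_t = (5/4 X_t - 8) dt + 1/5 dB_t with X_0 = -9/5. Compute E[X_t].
E[X_t] = 32/5 - 41*exp(5*t/4)/5

Taking expectations and using E[dB_t] = 0, the mean m(t) = E[X_t] satisfies the ODE m'(t) = a m(t) + b with m(0) = x_0. With a = 5/4, b = -8, x_0 = -9/5, the solution is
  m(t) = x_0 * exp(a t) + (b/a) * (exp(a t) - 1)
       = (-9/5) * exp((5/4) t) + ((-8)/(5/4)) * (exp((5/4) t) - 1)
       = 32/5 - 41*exp(5*t/4)/5.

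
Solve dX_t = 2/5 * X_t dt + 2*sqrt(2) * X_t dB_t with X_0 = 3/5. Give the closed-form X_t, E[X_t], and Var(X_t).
X_t = 3/5 * exp((-18/5) t + (2*sqrt(2)) B_t); E[X_t] = 3*exp(2*t/5)/5; Var(X_t) = 9*(exp(8*t) - 1)*exp(4*t/5)/25

For GBM dX = mu X dt + sigma X dB with X_0 = x_0, apply Itô to Y = log X: dY = (mu - sigma^2/2) dt + sigma dB, so Y_t = log(x_0) + (mu - sigma^2/2) t + sigma B_t and hence X_t = x_0 * exp((mu - sigma^2/2) t + sigma B_t).
With mu = 2/5, sigma = 2*sqrt(2), x_0 = 3/5, this gives:
  X_t = 3/5 * exp((-18/5) * t + (2*sqrt(2)) * B_t).
Since sigma*B_t ~ Normal(0, sigma^2 t), E[exp(sigma*B_t)] = exp(sigma^2 t / 2); so E[X_t] = x_0 * exp((mu - sigma^2/2) t) * exp(sigma^2 t / 2) = x_0 * exp(mu t) = 3*exp(2*t/5)/5.
Var(X_t) = E[X_t^2] - (E[X_t])^2 = x_0^2 * exp(2 mu t) * (exp(sigma^2 t) - 1) = 9*(exp(8*t) - 1)*exp(4*t/5)/25.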